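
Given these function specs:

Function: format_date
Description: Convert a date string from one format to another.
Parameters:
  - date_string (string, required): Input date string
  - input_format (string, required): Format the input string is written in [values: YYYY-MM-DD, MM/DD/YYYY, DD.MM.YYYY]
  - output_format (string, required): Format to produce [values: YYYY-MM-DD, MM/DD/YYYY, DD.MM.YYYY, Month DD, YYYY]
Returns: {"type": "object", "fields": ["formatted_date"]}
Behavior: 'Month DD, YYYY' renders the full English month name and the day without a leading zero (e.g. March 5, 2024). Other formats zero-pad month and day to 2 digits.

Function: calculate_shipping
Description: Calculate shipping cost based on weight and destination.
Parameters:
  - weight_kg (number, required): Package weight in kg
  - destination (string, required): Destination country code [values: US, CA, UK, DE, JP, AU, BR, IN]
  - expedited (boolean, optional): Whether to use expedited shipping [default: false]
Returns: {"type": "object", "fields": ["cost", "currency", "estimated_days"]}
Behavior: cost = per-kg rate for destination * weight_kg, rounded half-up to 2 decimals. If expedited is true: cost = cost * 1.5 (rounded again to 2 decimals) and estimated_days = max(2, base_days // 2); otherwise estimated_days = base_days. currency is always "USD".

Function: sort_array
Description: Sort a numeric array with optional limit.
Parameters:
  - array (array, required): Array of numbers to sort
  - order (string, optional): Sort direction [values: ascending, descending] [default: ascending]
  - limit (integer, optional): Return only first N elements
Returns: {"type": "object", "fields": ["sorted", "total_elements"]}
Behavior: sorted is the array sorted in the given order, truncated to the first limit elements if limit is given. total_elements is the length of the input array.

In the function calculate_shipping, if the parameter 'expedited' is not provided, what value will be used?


The calculate_shipping spec declares:
  - expedited (boolean, optional): Whether to use expedited shipping [default: false]
Default:
false


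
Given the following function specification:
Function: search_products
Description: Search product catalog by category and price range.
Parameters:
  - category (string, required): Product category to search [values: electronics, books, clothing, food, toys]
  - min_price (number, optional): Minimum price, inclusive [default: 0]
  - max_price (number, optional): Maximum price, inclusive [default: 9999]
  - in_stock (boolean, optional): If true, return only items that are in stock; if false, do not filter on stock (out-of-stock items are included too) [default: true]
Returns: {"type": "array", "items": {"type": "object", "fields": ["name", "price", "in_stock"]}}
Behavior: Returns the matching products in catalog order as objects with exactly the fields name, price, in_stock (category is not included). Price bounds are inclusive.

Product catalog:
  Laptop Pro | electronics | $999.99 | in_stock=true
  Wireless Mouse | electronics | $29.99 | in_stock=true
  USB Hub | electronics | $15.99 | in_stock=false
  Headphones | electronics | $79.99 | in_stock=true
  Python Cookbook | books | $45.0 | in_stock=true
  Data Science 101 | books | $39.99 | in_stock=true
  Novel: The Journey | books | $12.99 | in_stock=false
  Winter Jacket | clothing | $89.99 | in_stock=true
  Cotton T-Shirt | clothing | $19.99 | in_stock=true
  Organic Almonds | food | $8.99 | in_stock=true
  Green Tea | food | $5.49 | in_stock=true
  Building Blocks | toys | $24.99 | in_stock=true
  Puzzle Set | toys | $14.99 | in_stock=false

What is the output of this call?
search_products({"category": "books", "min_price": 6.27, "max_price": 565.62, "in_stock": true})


Filter: category=books, 6.27 <= price <= 565.62, in-stock only
  Python Cookbook ($45.0): keep
  Data Science 101 ($39.99): keep
  Novel: The Journey ($12.99): out of stock -> skip
Output:
[{"name": "Python Cookbook", "price": 45.0, "in_stock": true}, {"name": "Data Science 101", "price": 39.99, "in_stock": true}]


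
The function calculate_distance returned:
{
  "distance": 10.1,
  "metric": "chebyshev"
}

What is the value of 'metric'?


chebyshev


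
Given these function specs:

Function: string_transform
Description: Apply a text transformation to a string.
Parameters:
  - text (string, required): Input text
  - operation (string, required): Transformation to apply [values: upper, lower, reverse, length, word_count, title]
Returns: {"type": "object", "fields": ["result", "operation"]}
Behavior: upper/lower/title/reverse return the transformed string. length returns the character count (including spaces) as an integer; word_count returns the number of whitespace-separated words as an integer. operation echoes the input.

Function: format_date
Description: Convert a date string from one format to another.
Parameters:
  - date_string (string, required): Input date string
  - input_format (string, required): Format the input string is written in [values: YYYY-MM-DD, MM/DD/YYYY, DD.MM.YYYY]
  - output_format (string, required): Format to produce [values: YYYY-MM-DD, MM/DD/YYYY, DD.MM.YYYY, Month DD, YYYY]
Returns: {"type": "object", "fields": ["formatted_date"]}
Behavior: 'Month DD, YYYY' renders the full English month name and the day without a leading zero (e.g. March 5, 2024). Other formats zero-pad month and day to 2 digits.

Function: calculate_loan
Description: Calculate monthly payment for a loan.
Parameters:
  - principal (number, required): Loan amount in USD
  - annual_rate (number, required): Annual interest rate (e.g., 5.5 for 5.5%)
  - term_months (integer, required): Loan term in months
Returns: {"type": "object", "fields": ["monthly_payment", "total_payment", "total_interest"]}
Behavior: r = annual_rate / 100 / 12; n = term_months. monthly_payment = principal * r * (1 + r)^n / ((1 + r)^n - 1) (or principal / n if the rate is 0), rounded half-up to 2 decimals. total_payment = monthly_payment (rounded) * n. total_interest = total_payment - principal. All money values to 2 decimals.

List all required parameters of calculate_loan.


Parameters of calculate_loan and their required/optional flag:
  principal: required
  annual_rate: required
  term_months: required
annual_rate, principal, term_months


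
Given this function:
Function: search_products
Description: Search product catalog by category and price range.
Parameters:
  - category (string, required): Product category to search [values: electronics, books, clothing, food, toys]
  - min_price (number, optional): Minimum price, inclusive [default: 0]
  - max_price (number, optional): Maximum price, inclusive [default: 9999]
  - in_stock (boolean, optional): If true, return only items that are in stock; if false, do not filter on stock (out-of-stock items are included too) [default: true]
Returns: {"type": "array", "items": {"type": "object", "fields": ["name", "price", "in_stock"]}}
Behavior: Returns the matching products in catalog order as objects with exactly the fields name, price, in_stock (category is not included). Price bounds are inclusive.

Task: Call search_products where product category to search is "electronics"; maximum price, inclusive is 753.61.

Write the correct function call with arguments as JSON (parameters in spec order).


Mapping each described value to its parameter name:
  'Product category to search' -> category = "electronics"
  'Maximum price, inclusive' -> max_price = 753.61
search_products({"category": "electronics", "max_price": 753.61})


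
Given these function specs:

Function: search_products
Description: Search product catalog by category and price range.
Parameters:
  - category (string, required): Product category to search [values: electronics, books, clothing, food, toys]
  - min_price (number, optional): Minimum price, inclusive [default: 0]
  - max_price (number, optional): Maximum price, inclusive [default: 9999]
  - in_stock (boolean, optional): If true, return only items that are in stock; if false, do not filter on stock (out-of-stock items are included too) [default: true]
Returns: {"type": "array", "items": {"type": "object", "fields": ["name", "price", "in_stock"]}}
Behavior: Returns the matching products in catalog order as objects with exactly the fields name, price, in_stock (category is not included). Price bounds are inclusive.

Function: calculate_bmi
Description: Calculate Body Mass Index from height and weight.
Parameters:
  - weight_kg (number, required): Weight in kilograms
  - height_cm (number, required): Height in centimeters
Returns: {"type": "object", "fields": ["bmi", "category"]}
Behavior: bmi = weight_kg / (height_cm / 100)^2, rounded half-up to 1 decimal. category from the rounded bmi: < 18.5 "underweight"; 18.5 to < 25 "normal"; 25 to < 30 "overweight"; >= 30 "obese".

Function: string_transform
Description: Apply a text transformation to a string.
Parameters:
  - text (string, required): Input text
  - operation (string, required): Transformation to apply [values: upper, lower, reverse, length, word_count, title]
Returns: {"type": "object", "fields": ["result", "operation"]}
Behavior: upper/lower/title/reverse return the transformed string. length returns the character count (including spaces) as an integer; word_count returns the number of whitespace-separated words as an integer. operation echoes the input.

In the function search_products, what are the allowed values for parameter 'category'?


The search_products spec declares:
  - category (string, required): Product category to search [values: electronics, books, clothing, food, toys]
Allowed values:
electronics, books, clothing, food, toys


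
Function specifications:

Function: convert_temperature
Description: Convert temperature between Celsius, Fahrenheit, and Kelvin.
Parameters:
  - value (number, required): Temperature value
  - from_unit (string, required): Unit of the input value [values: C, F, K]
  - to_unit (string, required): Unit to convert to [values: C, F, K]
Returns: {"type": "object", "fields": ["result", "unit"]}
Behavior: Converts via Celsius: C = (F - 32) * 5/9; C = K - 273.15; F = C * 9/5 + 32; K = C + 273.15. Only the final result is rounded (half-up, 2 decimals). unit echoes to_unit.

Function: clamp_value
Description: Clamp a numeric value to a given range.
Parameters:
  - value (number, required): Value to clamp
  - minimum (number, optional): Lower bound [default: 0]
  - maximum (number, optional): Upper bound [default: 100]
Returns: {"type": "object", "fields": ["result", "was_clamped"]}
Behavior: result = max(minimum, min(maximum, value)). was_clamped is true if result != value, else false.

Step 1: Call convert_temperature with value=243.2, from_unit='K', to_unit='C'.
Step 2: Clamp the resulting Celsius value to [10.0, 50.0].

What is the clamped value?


Step 1: convert_temperature(value=243.2, from_unit=K, to_unit=C)
  To C: 243.2 - 273.15 = -29.95
  Target is C: -29.95
  Round to 2 decimals: -29.95
  -> result = -29.95 C
Step 2: clamp_value(value=-29.95, minimum=10.0, maximum=50.0)
  result = max(10.0, min(50.0, -29.95)) = max(10.0, -29.95) = 10.0
  was_clamped = (10.0 != -29.95) = true
  -> result = 10.0
10.0


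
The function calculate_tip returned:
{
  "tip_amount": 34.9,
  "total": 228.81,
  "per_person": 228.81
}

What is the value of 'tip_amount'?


34.9


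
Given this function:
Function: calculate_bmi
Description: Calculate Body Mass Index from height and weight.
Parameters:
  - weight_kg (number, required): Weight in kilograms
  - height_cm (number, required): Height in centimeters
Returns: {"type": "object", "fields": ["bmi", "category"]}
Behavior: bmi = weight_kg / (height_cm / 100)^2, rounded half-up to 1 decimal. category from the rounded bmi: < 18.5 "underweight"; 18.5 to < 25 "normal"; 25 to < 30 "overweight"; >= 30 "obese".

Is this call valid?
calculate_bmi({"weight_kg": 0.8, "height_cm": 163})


Checking all required parameters present and types match... All valid.
Valid


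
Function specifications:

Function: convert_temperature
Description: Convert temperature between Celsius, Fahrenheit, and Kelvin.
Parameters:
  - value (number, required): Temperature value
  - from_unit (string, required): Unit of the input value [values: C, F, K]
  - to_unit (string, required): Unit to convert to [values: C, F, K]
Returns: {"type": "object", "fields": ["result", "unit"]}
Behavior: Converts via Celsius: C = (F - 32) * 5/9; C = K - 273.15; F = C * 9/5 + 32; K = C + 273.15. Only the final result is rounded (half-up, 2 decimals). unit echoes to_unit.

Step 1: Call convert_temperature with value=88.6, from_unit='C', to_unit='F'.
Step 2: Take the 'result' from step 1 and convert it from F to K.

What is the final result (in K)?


Step 1: convert_temperature(value=88.6, from_unit=C, to_unit=F)
  Input already in C: 88.6
  To F: 88.6 * 9/5 + 32 = 191.48
  Round to 2 decimals: 191.48
  -> result = 191.48 F
Step 2: convert_temperature(value=191.48, from_unit=F, to_unit=K)
  To C: (191.48 - 32) * 5/9 = 88.6
  To K: 88.6 + 273.15 = 361.75
  Round to 2 decimals: 361.75
  -> result = 361.75 K
361.75 K


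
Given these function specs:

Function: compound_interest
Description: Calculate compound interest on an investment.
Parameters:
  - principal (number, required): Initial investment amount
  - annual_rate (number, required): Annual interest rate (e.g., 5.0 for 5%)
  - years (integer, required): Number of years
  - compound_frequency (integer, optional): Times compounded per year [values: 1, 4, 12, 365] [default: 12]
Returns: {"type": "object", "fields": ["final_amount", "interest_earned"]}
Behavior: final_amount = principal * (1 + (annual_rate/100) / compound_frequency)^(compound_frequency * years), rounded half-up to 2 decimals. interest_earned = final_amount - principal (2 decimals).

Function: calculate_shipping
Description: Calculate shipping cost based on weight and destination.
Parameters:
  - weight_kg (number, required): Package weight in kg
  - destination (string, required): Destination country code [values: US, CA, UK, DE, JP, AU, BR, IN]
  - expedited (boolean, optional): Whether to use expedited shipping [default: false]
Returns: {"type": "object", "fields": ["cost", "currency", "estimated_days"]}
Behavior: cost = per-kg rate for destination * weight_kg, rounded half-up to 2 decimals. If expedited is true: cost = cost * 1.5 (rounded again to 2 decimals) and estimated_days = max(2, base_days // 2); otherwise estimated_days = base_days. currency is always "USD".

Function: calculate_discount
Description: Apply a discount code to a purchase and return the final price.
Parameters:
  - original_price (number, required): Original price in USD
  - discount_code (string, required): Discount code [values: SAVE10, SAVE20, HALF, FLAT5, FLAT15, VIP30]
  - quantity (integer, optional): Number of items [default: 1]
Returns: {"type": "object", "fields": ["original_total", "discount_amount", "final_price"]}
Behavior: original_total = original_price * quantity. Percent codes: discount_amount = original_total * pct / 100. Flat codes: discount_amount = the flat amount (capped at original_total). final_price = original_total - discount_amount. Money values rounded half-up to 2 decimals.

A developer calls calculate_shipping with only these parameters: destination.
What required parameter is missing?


Required parameters: weight_kg, destination
Provided: destination
Missing: weight_kg
weight_kg


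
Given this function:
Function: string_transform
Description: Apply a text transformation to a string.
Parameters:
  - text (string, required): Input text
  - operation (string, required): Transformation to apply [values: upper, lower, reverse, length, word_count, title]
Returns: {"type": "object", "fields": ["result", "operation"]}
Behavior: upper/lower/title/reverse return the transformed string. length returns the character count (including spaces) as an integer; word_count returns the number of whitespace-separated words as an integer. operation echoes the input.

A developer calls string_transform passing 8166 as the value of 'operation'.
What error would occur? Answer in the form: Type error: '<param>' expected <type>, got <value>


Spec: 'operation' is declared as string; 8166 is an integer.
Type error: 'operation' expected string, got 8166


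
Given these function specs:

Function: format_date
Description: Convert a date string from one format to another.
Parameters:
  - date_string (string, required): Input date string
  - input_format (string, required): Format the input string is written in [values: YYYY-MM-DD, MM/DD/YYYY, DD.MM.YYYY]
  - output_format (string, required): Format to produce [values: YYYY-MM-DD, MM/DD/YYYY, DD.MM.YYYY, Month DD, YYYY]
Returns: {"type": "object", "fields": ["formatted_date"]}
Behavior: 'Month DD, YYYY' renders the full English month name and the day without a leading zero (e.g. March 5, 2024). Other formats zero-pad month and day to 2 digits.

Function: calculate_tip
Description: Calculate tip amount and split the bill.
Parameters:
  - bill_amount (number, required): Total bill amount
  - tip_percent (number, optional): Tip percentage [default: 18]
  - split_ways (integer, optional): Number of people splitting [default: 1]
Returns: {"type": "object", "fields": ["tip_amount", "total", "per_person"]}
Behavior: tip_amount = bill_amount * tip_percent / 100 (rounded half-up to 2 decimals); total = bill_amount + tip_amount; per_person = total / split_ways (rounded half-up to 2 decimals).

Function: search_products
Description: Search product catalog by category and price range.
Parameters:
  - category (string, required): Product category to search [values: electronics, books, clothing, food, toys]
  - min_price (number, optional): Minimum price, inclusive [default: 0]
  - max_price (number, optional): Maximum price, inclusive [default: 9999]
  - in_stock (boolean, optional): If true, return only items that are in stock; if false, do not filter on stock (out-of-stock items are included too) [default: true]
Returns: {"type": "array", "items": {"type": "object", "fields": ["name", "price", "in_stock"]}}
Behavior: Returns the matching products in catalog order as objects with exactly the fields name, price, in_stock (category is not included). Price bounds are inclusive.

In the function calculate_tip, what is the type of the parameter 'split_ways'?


The calculate_tip spec declares:
  - split_ways (integer, optional): Number of people splitting [default: 1]
Type:
integer


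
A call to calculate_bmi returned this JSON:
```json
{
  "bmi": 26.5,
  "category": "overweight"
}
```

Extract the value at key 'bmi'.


26.5


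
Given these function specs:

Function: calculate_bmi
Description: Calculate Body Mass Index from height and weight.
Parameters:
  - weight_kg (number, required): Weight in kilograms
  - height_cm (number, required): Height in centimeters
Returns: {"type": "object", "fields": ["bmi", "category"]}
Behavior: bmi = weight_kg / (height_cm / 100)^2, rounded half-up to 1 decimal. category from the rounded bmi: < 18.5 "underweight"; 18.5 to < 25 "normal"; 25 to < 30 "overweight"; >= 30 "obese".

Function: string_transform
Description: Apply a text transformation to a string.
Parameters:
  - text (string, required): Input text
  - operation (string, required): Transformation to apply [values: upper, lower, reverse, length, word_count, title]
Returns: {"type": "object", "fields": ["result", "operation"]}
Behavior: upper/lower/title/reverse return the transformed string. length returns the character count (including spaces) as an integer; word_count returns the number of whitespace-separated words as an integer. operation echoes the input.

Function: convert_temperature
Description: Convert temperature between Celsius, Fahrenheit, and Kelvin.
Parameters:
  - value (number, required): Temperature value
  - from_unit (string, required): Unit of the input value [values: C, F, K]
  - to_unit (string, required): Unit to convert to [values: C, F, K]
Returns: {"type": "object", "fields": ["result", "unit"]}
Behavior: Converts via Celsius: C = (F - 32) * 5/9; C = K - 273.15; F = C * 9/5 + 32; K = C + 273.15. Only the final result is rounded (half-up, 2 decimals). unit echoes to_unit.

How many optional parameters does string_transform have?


Parameters of string_transform: text (required), operation (required)
Optional count:
0


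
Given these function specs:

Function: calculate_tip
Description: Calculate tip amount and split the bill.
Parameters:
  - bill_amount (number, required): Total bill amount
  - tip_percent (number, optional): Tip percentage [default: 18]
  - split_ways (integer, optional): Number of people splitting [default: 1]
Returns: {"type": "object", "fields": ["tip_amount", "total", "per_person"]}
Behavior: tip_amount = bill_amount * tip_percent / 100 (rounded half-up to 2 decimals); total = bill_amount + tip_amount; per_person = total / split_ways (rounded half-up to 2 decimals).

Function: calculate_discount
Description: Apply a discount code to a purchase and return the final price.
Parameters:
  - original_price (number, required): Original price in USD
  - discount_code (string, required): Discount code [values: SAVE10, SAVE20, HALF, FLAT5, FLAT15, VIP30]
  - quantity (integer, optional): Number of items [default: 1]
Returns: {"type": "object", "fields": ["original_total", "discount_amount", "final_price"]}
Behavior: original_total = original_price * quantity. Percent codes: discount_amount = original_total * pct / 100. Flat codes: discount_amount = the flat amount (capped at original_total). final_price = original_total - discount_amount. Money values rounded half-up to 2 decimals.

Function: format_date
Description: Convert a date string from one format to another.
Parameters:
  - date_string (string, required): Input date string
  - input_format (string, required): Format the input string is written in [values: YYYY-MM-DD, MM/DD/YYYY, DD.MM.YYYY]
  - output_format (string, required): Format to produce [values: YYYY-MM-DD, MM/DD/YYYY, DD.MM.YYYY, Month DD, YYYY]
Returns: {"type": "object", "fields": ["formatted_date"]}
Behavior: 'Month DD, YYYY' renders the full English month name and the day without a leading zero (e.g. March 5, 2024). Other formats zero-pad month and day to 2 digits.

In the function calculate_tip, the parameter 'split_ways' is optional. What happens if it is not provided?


The calculate_tip spec declares:
  - split_ways (integer, optional): Number of people splitting [default: 1]
It defaults to 1


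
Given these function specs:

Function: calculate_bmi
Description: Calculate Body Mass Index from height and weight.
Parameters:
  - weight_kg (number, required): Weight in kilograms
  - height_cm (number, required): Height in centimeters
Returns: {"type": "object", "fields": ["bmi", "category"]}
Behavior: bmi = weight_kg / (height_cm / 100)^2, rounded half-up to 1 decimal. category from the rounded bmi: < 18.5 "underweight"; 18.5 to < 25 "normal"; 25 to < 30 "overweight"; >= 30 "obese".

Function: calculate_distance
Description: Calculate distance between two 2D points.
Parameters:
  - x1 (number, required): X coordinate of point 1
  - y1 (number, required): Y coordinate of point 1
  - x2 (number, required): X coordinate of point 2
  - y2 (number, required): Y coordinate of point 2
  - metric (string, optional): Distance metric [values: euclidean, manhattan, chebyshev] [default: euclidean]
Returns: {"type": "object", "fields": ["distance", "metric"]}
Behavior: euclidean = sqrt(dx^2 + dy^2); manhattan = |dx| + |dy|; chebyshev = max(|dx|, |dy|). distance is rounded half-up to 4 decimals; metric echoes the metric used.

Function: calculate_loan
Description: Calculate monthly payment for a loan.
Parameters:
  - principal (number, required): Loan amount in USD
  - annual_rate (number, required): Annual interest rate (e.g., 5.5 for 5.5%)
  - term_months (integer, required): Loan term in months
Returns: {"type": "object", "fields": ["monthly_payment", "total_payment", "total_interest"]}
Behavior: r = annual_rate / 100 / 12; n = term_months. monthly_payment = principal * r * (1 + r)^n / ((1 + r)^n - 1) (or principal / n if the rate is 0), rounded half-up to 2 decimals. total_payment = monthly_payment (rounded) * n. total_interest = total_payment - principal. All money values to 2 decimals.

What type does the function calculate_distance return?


The calculate_distance spec declares Returns: {"type": "object", "fields": ["distance", "metric"]}
Type:
object


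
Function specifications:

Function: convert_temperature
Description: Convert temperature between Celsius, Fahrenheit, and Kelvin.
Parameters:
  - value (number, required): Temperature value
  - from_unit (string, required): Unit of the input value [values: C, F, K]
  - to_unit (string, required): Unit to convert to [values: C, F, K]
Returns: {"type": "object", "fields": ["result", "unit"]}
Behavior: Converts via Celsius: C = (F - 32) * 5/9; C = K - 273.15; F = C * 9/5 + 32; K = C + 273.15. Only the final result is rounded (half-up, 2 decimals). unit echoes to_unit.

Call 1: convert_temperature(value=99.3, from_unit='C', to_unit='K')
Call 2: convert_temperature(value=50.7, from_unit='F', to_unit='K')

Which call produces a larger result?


Call 1:
  Input already in C: 99.3
  To K: 99.3 + 273.15 = 372.45
  Round to 2 decimals: 372.45
  -> 372.45 K
Call 2:
  To C: (50.7 - 32) * 5/9 = 10.388889
  To K: 10.388889 + 273.15 = 283.538889
  Round to 2 decimals: 283.54
  -> 283.54 K
Call 1 (372.45 K)


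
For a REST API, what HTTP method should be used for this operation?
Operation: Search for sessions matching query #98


GET = read, POST = create, PUT = update/replace, DELETE = remove
This operation is a read.
GET


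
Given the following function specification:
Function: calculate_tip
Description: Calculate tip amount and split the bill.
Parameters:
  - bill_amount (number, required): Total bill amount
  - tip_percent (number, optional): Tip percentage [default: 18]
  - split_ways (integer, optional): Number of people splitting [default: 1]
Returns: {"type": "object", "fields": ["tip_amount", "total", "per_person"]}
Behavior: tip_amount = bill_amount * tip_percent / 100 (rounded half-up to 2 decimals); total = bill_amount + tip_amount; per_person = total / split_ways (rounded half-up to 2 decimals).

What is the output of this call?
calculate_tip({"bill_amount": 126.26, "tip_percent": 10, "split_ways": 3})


tip_amount = 126.26 * 10/100 = 12.626 -> 12.63
total = 126.26 + 12.63 = 138.89
per_person = 138.89 / 3 = 46.296667 -> 46.30
Output:
{"tip_amount": 12.63, "total": 138.89, "per_person": 46.3}


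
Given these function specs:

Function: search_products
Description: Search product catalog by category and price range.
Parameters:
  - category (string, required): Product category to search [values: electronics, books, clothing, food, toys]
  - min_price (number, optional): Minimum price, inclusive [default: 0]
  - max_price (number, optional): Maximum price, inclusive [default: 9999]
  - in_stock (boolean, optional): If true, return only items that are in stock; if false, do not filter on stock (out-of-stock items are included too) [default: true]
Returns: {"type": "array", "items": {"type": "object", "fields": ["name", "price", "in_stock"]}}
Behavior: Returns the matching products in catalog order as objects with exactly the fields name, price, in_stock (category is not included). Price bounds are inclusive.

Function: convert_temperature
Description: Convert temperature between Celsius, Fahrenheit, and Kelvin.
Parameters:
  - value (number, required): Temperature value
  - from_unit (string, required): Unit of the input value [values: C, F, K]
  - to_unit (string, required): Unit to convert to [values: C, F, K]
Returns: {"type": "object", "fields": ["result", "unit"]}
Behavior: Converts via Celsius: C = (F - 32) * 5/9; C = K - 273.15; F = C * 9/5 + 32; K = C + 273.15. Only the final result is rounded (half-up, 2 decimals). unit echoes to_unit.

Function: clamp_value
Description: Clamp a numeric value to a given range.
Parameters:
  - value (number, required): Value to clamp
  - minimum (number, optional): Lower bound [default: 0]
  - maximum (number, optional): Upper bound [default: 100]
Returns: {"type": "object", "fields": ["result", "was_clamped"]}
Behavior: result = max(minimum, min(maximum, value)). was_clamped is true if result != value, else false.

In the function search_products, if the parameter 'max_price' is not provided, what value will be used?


The search_products spec declares:
  - max_price (number, optional): Maximum price, inclusive [default: 9999]
Default:
9999


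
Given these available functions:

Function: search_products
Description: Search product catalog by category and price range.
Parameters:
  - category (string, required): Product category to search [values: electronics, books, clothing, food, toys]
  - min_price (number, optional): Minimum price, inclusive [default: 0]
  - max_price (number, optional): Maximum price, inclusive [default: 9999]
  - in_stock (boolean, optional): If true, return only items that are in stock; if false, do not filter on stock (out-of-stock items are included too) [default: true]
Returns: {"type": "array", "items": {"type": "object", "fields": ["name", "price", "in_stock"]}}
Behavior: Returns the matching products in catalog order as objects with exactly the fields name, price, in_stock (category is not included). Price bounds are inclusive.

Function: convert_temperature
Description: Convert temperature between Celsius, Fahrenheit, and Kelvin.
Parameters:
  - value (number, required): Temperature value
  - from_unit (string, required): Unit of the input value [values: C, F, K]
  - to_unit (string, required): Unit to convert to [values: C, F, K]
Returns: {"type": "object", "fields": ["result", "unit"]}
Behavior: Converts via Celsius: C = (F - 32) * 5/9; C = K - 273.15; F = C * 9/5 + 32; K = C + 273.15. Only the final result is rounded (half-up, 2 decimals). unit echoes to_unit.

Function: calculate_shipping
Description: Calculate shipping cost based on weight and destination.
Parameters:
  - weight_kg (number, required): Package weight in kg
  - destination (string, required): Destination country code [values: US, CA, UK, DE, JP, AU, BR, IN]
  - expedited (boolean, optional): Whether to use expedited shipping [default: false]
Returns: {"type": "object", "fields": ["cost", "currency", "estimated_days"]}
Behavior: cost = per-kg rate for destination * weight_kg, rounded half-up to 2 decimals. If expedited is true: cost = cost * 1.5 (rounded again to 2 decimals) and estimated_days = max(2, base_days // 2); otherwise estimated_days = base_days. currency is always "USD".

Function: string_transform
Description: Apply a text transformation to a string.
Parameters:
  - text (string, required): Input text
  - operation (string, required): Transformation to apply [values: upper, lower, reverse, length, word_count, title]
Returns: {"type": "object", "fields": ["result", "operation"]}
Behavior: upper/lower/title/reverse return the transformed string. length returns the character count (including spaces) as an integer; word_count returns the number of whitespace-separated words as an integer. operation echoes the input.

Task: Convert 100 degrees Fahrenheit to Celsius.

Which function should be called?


The task needs a function whose description is: Convert temperature between Celsius, Fahrenheit, and Kelvin.
convert_temperature


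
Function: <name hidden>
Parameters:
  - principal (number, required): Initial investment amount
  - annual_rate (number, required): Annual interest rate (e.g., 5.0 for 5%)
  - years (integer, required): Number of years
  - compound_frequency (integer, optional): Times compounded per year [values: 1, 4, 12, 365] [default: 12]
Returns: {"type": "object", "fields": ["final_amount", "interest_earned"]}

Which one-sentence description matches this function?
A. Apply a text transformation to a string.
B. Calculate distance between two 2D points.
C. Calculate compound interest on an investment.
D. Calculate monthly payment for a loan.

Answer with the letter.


Parameters principal, annual_rate, years, compound_frequency and return ["final_amount", "interest_earned"] fit: Calculate compound interest on an investment.
C


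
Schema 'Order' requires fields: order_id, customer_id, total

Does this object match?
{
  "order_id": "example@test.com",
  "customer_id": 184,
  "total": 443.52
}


Checking required fields... All present.
Valid - all required fields present


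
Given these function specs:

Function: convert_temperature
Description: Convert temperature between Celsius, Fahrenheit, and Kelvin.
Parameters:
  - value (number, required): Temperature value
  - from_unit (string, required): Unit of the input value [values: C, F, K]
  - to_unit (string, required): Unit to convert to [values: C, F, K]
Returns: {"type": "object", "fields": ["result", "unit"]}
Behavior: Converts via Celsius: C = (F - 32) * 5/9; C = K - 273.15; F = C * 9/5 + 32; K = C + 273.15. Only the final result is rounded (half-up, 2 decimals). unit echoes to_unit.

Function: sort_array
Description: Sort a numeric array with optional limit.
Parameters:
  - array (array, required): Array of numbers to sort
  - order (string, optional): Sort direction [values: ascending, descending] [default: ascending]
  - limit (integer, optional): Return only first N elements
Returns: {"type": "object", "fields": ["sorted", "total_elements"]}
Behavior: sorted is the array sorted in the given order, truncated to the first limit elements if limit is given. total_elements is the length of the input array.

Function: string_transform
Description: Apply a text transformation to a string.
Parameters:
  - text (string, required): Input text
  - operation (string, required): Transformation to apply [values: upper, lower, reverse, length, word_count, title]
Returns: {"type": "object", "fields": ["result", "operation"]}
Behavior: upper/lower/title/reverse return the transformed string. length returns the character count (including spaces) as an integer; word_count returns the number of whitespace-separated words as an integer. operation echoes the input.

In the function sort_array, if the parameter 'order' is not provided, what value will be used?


The sort_array spec declares:
  - order (string, optional): Sort direction [values: ascending, descending] [default: ascending]
Default:
ascending


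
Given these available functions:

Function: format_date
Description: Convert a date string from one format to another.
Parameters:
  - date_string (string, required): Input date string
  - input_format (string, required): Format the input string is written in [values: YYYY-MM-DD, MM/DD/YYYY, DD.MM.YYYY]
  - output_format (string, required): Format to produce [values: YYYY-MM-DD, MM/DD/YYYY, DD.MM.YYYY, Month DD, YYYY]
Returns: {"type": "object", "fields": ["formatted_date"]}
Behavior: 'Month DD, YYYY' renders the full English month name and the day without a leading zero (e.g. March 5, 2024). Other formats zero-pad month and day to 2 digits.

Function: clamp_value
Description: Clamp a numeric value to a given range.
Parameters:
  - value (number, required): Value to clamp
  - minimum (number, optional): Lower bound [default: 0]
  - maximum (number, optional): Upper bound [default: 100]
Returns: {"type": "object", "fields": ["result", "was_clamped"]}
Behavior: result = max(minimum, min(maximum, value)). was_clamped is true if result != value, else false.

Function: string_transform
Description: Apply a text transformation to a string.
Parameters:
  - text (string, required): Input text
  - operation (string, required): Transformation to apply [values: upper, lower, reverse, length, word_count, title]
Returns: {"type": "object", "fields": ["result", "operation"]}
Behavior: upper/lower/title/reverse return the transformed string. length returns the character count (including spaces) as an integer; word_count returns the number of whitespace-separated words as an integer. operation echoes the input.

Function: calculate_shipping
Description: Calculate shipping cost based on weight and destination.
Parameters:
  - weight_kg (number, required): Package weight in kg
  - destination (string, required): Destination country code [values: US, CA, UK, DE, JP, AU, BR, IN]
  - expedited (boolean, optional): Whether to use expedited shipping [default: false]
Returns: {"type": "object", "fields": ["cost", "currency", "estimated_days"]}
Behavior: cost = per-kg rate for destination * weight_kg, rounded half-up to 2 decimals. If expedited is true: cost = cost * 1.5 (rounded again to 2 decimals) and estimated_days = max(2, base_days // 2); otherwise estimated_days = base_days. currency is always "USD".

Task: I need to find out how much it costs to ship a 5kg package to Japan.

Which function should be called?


The task needs a function whose description is: Calculate shipping cost based on weight and destination.
calculate_shipping


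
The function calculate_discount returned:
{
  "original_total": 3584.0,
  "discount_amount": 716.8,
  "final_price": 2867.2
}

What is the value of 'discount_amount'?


716.8


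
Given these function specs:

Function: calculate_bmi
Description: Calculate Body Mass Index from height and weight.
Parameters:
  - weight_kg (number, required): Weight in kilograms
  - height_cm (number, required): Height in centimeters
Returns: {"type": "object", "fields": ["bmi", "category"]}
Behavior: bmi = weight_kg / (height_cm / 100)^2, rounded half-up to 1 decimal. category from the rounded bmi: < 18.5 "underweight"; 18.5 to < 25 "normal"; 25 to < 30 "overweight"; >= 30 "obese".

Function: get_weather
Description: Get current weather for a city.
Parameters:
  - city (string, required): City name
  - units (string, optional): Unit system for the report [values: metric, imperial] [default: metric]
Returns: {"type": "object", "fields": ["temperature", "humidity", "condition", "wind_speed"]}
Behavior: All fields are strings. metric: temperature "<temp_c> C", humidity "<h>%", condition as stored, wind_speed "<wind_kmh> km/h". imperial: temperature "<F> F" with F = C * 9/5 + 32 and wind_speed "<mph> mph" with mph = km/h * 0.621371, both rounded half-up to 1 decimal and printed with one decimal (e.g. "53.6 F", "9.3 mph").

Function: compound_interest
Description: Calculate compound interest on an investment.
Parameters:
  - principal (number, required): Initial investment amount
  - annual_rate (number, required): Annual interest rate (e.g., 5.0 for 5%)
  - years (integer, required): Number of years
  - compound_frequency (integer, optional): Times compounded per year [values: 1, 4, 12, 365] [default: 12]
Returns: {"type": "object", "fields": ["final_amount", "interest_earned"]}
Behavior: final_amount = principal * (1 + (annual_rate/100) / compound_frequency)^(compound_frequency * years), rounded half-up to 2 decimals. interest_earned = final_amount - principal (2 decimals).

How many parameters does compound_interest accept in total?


Parameters of compound_interest: principal (required), annual_rate (required), years (required), compound_frequency (optional)
Total:
4


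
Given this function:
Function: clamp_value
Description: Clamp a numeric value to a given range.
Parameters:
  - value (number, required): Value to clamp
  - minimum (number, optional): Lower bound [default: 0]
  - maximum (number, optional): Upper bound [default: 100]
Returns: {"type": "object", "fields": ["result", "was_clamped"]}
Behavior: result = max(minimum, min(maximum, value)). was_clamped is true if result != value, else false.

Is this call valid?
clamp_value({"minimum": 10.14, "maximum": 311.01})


Checking required parameters...
Missing required parameter: value
Invalid - missing required parameter 'value'


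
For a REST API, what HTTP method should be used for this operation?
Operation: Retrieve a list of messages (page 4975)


GET = read, POST = create, PUT = update/replace, DELETE = remove
This operation is a read.
GET


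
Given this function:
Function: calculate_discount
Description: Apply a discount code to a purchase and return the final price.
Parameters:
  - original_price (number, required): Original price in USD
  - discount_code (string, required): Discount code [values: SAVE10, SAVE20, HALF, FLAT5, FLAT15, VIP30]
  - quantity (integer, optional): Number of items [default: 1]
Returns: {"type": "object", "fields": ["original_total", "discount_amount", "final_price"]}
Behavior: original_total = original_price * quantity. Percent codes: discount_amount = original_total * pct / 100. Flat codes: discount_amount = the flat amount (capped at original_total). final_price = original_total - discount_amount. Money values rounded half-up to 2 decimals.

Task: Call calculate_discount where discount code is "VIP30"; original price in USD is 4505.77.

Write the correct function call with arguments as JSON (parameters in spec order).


Mapping each described value to its parameter name:
  'Discount code' -> discount_code = "VIP30"
  'Original price in USD' -> original_price = 4505.77
calculate_discount({"original_price": 4505.77, "discount_code": "VIP30"})
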